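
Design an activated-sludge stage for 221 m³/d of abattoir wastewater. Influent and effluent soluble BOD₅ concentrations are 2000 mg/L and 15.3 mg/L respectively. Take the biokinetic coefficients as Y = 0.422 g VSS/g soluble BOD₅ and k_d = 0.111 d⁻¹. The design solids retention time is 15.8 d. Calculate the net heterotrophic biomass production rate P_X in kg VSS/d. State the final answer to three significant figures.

Observed yield with endogenous decay: Y_obs = Y / (1 + k_d·θ_c) = 0.422 / (1 + 0.111 × 15.8) = 0.422 / 2.754 = 0.1532 g VSS/g soluble BOD₅.
Q·(S₀ − S) = 221 × (2000 − 15.3) × 10⁻³ = 438.6 kg/d removed.
Net biomass production P_X = Y_obs × Q·(S₀ − S) = 0.1532 × 438.6 = 67.22 kg VSS/d.

P_X ≈ 67.2 kg VSS/d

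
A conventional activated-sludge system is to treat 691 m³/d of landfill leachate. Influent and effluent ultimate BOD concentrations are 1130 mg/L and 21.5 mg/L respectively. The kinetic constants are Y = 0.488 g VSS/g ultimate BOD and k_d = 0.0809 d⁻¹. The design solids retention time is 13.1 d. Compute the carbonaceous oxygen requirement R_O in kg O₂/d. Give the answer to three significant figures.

R_O ≈ 508 kg O₂/d

Observed yield with endogenous decay: Y_obs = Y / (1 + k_d·θ_c) = 0.488 / (1 + 0.0809 × 13.1) = 0.488 / 2.060 = 0.2369 g VSS/g ultimate BOD.
Q·(S₀ − S) = 691 × (1130 − 21.5) × 10⁻³ = 766.0 kg/d removed.
Net sludge production P_X = 0.2369 × 766.0 = 181.5 kg VSS/d.
Carbonaceous O₂ demand = substrate oxidised − cell-mass equivalent = 766.0 − 1.42 × 181.5 = 508.3 kg O₂/d.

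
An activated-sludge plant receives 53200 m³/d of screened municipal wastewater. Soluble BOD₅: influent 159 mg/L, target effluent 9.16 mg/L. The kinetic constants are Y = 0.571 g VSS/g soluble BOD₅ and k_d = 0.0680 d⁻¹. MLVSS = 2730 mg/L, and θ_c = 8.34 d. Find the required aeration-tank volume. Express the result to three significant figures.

Steady-state biomass mass balance: V·X·(1 + k_d·θ_c) = Y·Q·(S₀ − S)·θ_c, so V = 0.571 × 53200 × (159 − 9.16) × 8.34 / [2730 × (1 + 0.0680 × 8.34)] = 3.8×10^7 / 4278 = 8873 m³.

V ≈ 8870 m³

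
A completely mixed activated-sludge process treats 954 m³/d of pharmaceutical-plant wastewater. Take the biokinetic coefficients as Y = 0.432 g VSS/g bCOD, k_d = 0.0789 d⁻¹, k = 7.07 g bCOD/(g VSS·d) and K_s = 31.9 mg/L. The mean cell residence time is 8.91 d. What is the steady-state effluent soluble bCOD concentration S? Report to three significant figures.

From the Monod/SRT balance for a CMAS, S = K_s·(1+k_d θ_c)/[θ_c·(Y k − k_d) − 1] = 31.9 × (1 + 0.0789 × 8.91) / [8.91 × (0.432 × 7.07 − 0.0789) − 1] = 54.33 / 25.51 = 2.130 mg/L.

S ≈ 2.13 mg/L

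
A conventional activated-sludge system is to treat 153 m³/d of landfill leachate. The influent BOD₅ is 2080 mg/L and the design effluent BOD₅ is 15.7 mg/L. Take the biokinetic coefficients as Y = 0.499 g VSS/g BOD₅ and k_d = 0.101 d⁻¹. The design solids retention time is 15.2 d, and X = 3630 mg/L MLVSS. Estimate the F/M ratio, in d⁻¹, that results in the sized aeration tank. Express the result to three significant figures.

F/M ≈ 0.337 d⁻¹

Rearranging the biomass balance for a CMAS with decay, V = Y·Q·ΔS·θ_c / [X·(1+k_d θ_c)] = 0.499 × 153 × (2080 − 15.7) × 15.2 / [3630 × (1 + 0.101 × 15.2)] = 2.4×10^6 / 9203 = 260.3 m³.
Food-to-microorganism ratio F/M = Q S₀ / (V X) = 153 × 2080 / (260.3 × 3630) = 0.3368 d⁻¹.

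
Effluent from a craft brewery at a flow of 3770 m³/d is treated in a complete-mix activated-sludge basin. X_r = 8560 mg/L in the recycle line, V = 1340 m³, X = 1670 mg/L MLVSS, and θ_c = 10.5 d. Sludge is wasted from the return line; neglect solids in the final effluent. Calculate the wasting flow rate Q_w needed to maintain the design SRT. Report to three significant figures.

Q_w ≈ 24.9 m³/d

θ_c = V·X/(Q_w·X_r) when wasting from the recycle, so Q_w = V·X/(θ_c·X_r) = 1340 × 1670 / (10.5 × 8560) = 24.90 m³/d.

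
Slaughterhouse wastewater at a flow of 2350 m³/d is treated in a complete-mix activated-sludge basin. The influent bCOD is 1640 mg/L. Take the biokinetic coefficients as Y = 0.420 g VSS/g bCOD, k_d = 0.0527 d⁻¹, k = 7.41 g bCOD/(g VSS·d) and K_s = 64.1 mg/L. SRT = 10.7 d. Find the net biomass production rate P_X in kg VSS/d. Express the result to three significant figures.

P_X ≈ 1030 kg VSS/d

For a completely mixed reactor with recycle the Lawrence–McCarty relation gives S = K_s·(1 + k_d·θ_c) / [θ_c·(Y·k − k_d) − 1] = 64.1 × (1 + 0.0527 × 10.7) / [10.7 × (0.420 × 7.41 − 0.0527) − 1] = 100.2 / 31.74 = 3.159 mg/L.
Y_obs = Y / (1 + k_d θ_c) = 0.420 / (1 + 0.0527 × 10.7) = 0.420 / 1.564 = 0.2686.
ΔS = 1640 − 3.16 = 1637 mg/L, so the substrate removal rate is 2350 × 1637/1000 = 3847 kg bCOD/d.
Net biomass production P_X = Y_obs × Q·(S₀ − S) = 0.2686 × 3847 = 1033 kg VSS/d.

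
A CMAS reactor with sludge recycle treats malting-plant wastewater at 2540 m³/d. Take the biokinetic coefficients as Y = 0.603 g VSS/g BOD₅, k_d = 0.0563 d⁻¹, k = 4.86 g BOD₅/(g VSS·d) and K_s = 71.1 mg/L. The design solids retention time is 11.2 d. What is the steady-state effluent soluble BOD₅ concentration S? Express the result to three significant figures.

Effluent substrate depends only on kinetics and SRT: S = K_s(1 + k_d θ_c) / [θ_c(Yk − k_d) − 1] = 71.1 × (1 + 0.0563 × 11.2) / [11.2 × (0.603 × 4.86 − 0.0563) − 1] = 115.9 / 31.19 = 3.717 mg/L.

S ≈ 3.72 mg/L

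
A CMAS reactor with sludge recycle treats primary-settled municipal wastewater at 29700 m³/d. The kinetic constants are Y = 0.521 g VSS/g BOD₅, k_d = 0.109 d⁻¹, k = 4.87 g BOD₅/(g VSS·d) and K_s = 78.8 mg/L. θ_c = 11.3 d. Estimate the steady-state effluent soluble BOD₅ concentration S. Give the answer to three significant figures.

From the Monod/SRT balance for a CMAS, S = K_s·(1+k_d θ_c)/[θ_c·(Y k − k_d) − 1] = 78.8 × (1 + 0.109 × 11.3) / [11.3 × (0.521 × 4.87 − 0.109) − 1] = 175.9 / 26.44 = 6.651 mg/L.

S ≈ 6.65 mg/L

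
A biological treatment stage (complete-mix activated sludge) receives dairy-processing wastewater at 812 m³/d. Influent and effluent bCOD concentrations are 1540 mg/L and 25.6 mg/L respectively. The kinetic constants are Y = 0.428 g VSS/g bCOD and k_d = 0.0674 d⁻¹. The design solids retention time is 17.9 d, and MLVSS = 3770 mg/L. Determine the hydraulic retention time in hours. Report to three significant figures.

Rearranging the biomass balance for a CMAS with decay, V = Y·Q·ΔS·θ_c / [X·(1+k_d θ_c)] = 0.428 × 812 × (1540 − 25.6) × 17.9 / [3770 × (1 + 0.0674 × 17.9)] = 9.42×10^6 / 8318 = 1133 m³.
Hydraulic retention time τ = V/Q = 1133 / 812 = 1.395 d = 33.47 h.

τ ≈ 33.5 h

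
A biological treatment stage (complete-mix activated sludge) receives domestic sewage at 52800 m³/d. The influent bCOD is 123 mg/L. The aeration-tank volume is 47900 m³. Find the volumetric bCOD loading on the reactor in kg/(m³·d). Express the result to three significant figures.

Applied bCOD load per unit volume = Q·S₀/V = (52800 × 123/1000)/47900 = 0.1356 kg bCOD·m⁻³·d⁻¹.

L_v ≈ 0.136 kg bCOD/(m³·d)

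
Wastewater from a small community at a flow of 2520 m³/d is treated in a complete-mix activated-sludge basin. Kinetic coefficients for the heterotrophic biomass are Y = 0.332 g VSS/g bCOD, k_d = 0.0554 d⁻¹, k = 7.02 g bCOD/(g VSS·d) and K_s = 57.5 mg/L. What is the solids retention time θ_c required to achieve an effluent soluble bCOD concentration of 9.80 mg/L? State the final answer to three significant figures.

Specific growth rate at S = 9.80 mg/L: μ = YkS/(K_s+S) = 0.332·7.02·9.80/(57.5+9.80) = 0.3394 d⁻¹.
1/θ_c = 0.3394 − 0.0554 = 0.2840 d⁻¹, so θ_c = 3.521 d.

θ_c ≈ 3.52 d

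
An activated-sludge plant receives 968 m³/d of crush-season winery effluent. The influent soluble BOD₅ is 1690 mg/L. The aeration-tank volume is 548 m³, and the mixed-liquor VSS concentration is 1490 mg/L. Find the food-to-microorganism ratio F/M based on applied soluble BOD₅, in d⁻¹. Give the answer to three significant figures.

Food-to-microorganism ratio F/M = Q S₀ / (V X) = 968 × 1690 / (548.0 × 1490) = 2.004 d⁻¹.

F/M ≈ 2.00 d⁻¹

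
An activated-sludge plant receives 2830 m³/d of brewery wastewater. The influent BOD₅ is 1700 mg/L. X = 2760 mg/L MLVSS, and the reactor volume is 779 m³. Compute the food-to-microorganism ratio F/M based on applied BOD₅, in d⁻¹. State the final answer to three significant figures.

Food-to-microorganism ratio F/M = Q S₀ / (V X) = 2830 × 1700 / (779.0 × 2760) = 2.238 d⁻¹.

F/M ≈ 2.24 d⁻¹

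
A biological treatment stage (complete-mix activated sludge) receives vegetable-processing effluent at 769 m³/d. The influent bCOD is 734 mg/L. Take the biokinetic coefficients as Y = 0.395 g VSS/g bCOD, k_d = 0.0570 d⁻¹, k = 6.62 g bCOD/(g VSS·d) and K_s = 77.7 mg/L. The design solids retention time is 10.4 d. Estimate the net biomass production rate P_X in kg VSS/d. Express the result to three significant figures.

P_X ≈ 139 kg VSS/d

For a completely mixed reactor with recycle the Lawrence–McCarty relation gives S = K_s·(1 + k_d·θ_c) / [θ_c·(Y·k − k_d) − 1] = 77.7 × (1 + 0.0570 × 10.4) / [10.4 × (0.395 × 6.62 − 0.0570) − 1] = 123.8 / 25.60 = 4.834 mg/L.
Observed yield with endogenous decay: Y_obs = Y / (1 + k_d·θ_c) = 0.395 / (1 + 0.0570 × 10.4) = 0.395 / 1.593 = 0.2480 g VSS/g bCOD.
Q·(S₀ − S) = 769 × (734 − 4.83) × 10⁻³ = 560.7 kg/d removed.
So the net sludge growth is P_X = 0.2480 × 560.7 = 139.1 kg VSS/d.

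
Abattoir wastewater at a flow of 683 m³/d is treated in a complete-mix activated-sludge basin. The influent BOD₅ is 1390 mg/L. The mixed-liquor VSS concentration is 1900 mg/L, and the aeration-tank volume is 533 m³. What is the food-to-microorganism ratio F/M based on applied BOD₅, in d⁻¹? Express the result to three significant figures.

F/M ≈ 0.937 d⁻¹

Food-to-microorganism ratio F/M = Q S₀ / (V X) = 683 × 1390 / (533.0 × 1900) = 0.9375 d⁻¹.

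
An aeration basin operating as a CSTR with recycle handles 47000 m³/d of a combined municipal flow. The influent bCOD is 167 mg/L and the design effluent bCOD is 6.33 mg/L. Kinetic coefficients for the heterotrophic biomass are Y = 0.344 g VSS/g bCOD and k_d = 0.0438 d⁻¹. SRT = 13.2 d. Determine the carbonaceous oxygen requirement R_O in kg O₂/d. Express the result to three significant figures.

Observed yield with endogenous decay: Y_obs = Y / (1 + k_d·θ_c) = 0.344 / (1 + 0.0438 × 13.2) = 0.344 / 1.578 = 0.2180 g VSS/g bCOD.
Mass of bCOD removed per day: Q(S₀ − S) = 47000 × 160.7 g/m³ = 7551 kg/d.
Biomass synthesised: P_X = Y_obs × 7551 = 1646 kg VSS/d.
Carbonaceous O₂ demand = substrate oxidised − cell-mass equivalent = 7551 − 1.42 × 1646 = 5214 kg O₂/d.

R_O ≈ 5210 kg O₂/d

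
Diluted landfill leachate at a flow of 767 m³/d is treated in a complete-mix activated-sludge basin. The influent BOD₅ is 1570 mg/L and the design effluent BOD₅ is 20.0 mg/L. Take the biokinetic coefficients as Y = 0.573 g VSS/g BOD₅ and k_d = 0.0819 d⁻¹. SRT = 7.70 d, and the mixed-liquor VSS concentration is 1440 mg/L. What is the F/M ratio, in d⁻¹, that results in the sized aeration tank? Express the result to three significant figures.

Rearranging the biomass balance for a CMAS with decay, V = Y·Q·ΔS·θ_c / [X·(1+k_d θ_c)] = 0.573 × 767 × (1570 − 20.0) × 7.70 / [1440 × (1 + 0.0819 × 7.70)] = 5.25×10^6 / 2348 = 2234 m³.
Food-to-microorganism ratio F/M = Q S₀ / (V X) = 767 × 1570 / (2234 × 1440) = 0.3744 d⁻¹.

F/M ≈ 0.374 d⁻¹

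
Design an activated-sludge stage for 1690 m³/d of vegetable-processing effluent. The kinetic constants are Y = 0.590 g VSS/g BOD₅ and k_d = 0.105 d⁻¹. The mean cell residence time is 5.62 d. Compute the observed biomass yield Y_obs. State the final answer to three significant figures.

Y_obs = Y / (1 + k_d θ_c) = 0.590 / (1 + 0.105 × 5.62) = 0.590 / 1.590 = 0.3710.

Y_obs ≈ 0.371 g VSS/g BOD₅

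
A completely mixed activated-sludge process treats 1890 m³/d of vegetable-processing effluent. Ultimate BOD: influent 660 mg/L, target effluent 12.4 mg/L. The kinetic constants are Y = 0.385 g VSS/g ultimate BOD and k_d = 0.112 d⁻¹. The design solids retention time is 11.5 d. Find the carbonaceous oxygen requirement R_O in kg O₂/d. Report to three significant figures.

R_O ≈ 932 kg O₂/d

Correct the yield for decay: Y_obs = Y/(1 + k_d θ_c) = 0.385 / (1 + 0.112 × 11.5) = 0.385 / 2.288 = 0.1683.
Q·(S₀ − S) = 1890 × (660 − 12.4) × 10⁻³ = 1224 kg/d removed.
P_X = Y_obs·Q·(S₀ − S) = 0.1683 × 1224 = 206.0 kg VSS/d.
Carbonaceous O₂ demand = substrate oxidised − cell-mass equivalent = 1224 − 1.42 × 206.0 = 931.5 kg O₂/d.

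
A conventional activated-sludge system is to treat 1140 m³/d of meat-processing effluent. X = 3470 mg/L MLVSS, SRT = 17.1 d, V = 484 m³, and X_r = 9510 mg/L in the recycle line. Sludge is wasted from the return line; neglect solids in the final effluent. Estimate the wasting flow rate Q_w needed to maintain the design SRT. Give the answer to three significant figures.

Wasting from the return line (neglecting effluent solids): Q_w = V·X / (θ_c·X_r) = 484.0 × 3470 / (17.1 × 9510) = 10.33 m³/d.

Q_w ≈ 10.3 m³/d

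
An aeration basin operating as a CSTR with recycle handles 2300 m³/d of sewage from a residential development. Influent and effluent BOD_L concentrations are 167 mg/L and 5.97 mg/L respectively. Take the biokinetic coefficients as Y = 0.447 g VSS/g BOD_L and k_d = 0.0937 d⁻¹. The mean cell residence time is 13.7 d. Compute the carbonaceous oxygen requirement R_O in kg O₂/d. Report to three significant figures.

R_O ≈ 267 kg O₂/d

Correct the yield for decay: Y_obs = Y/(1 + k_d θ_c) = 0.447 / (1 + 0.0937 × 13.7) = 0.447 / 2.284 = 0.1957.
ΔS = 167 − 5.97 = 161.0 mg/L, so the substrate removal rate is 2300 × 161.0/1000 = 370.4 kg BOD_L/d.
P_X = Y_obs·Q·(S₀ − S) = 0.1957 × 370.4 = 72.49 kg VSS/d.
R_O = Q·(S₀ − S) − 1.42·P_X = 370.4 − 1.42 × 72.49 = 267.4 kg O₂/d.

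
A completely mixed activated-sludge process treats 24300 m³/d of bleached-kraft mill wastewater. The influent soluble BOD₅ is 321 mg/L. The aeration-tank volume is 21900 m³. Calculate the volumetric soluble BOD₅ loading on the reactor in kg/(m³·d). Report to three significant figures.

Applied soluble BOD₅ load per unit volume = Q·S₀/V = (24300 × 321/1000)/21900 = 0.3562 kg soluble BOD₅·m⁻³·d⁻¹.

L_v ≈ 0.356 kg soluble BOD₅/(m³·d)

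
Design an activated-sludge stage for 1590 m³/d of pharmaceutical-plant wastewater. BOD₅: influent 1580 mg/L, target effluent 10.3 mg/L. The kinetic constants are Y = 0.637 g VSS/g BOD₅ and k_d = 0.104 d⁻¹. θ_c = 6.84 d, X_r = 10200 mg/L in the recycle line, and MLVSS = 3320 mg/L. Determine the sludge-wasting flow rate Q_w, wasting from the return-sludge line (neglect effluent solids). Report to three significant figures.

Rearranging the biomass balance for a CMAS with decay, V = Y·Q·ΔS·θ_c / [X·(1+k_d θ_c)] = 0.637 × 1590 × (1580 − 10.3) × 6.84 / [3320 × (1 + 0.104 × 6.84)] = 1.09×10^7 / 5682 = 1914 m³.
θ_c = V·X/(Q_w·X_r) when wasting from the recycle, so Q_w = V·X/(θ_c·X_r) = 1914 × 3320 / (6.84 × 10200) = 91.08 m³/d.

Q_w ≈ 91.1 m³/d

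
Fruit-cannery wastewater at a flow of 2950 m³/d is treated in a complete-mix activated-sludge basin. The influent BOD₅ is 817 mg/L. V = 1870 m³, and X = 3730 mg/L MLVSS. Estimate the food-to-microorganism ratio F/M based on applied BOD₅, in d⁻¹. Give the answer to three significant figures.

F/M = applied load / biomass = Q·S₀/(V·X) = 2950 × 817 / (1870 × 3730) = 0.3455 d⁻¹.

F/M ≈ 0.346 d⁻¹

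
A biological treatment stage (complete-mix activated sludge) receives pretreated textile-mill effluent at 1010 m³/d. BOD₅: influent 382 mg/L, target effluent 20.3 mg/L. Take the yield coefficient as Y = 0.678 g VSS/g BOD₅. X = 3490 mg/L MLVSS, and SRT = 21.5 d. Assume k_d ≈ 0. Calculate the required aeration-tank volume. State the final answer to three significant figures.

V ≈ 1530 m³

Biomass mass balance (decay neglected): V·X = Y·Q·(S₀ − S)·θ_c, so V = 0.678 × 1010 × (382 − 20.3) × 21.5 / 3490 = 1526 m³.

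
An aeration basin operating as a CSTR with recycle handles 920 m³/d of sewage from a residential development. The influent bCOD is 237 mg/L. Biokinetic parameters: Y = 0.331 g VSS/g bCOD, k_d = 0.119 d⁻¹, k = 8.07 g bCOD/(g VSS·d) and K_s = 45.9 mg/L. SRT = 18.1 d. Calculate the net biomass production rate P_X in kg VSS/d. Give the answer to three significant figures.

P_X ≈ 22.6 kg VSS/d

From the Monod/SRT balance for a CMAS, S = K_s·(1+k_d θ_c)/[θ_c·(Y k − k_d) − 1] = 45.9 × (1 + 0.119 × 18.1) / [18.1 × (0.331 × 8.07 − 0.119) − 1] = 144.8 / 45.19 = 3.203 mg/L.
Correct the yield for decay: Y_obs = Y/(1 + k_d θ_c) = 0.331 / (1 + 0.119 × 18.1) = 0.331 / 3.154 = 0.1049.
Q·(S₀ − S) = 920 × (237 − 3.20) × 10⁻³ = 215.1 kg/d removed.
P_X = Y_obs · Q(S₀ − S) = 0.1049 × 215.1 = 22.57 kg VSS/d.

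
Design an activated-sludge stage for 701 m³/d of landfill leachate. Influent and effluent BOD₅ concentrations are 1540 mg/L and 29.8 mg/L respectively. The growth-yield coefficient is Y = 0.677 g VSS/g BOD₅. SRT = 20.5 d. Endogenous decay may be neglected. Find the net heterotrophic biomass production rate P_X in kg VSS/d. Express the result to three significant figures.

Since k_d ≈ 0, Y_obs = Y = 0.677 g VSS/g BOD₅.
Q·(S₀ − S) = 701 × (1540 − 29.8) × 10⁻³ = 1059 kg/d removed.
P_X = Y_obs · Q(S₀ − S) = 0.6770 × 1059 = 716.7 kg VSS/d.

P_X ≈ 717 kg VSS/d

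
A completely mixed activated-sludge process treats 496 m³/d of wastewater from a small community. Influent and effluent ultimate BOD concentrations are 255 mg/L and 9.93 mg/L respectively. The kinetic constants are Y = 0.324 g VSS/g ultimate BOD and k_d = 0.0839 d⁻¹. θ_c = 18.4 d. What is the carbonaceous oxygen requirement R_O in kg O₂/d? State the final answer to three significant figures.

The observed yield is Y_obs = Y/(1 + k_d·θ_c) = 0.324 / (1 + 0.0839 × 18.4) = 0.324 / 2.544 = 0.1274 g VSS per g ultimate BOD removed.
Q·(S₀ − S) = 496 × (255 − 9.93) × 10⁻³ = 121.6 kg/d removed.
Net sludge production P_X = 0.1274 × 121.6 = 15.48 kg VSS/d.
R_O = Q·(S₀ − S) − 1.42·P_X = 121.6 − 1.42 × 15.48 = 99.57 kg O₂/d.

R_O ≈ 99.6 kg O₂/d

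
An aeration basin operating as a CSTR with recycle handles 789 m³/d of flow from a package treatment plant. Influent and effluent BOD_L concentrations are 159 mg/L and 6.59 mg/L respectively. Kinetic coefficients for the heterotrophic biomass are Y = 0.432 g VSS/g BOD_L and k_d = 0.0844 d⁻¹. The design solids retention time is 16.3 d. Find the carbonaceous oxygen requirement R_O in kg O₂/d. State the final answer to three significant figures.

R_O ≈ 89.2 kg O₂/d

Y_obs = Y / (1 + k_d θ_c) = 0.432 / (1 + 0.0844 × 16.3) = 0.432 / 2.376 = 0.1818.
Substrate removed = Q·(S₀ − S) = 789 m³/d × (159 − 6.59) g/m³ = 1.2×10^5 g/d = 120.3 kg/d.
Net sludge production P_X = 0.1818 × 120.3 = 21.87 kg VSS/d.
Carbonaceous O₂ demand = substrate oxidised − cell-mass equivalent = 120.3 − 1.42 × 21.87 = 89.20 kg O₂/d.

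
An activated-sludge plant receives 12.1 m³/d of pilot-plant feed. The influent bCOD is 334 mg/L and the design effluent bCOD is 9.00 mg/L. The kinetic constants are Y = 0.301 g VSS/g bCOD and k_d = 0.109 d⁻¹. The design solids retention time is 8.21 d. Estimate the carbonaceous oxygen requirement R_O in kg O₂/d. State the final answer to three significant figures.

R_O ≈ 3.05 kg O₂/d

Y_obs = Y / (1 + k_d θ_c) = 0.301 / (1 + 0.109 × 8.21) = 0.301 / 1.895 = 0.1588.
Mass of bCOD removed per day: Q(S₀ − S) = 12.1 × 325.0 g/m³ = 3.933 kg/d.
Net sludge production P_X = 0.1588 × 3.933 = 0.6247 kg VSS/d.
R_O = Q·ΔS − 1.42 P_X = 3.933 − 0.8870 = 3.045 kg O₂/d.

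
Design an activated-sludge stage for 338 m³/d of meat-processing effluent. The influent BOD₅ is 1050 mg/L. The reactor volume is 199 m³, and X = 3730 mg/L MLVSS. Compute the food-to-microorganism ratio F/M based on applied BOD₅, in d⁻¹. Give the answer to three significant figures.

F/M = Q·S₀ / (V·X) = 338 × 1050 / (199.0 × 3730) = 0.4781 g BOD₅·(g VSS·d)⁻¹.

F/M ≈ 0.478 d⁻¹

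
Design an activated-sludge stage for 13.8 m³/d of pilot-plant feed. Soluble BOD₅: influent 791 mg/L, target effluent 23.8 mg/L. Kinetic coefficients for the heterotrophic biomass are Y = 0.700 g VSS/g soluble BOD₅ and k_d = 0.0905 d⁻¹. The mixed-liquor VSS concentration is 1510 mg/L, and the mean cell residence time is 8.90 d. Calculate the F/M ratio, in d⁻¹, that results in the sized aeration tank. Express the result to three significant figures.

Rearranging the biomass balance for a CMAS with decay, V = Y·Q·ΔS·θ_c / [X·(1+k_d θ_c)] = 0.700 × 13.8 × (791 − 23.8) × 8.90 / [1510 × (1 + 0.0905 × 8.90)] = 6.6×10^4 / 2726 = 24.19 m³.
Food-to-microorganism ratio F/M = Q S₀ / (V X) = 13.8 × 791 / (24.19 × 1510) = 0.2988 d⁻¹.

F/M ≈ 0.299 d⁻¹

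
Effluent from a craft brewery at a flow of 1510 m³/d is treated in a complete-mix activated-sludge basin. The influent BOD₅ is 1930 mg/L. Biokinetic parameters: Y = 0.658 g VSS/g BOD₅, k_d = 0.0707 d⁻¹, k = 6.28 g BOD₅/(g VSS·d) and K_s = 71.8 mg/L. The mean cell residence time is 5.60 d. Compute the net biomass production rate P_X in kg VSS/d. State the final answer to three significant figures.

P_X ≈ 1370 kg VSS/d

From the Monod/SRT balance for a CMAS, S = K_s·(1+k_d θ_c)/[θ_c·(Y k − k_d) − 1] = 71.8 × (1 + 0.0707 × 5.60) / [5.60 × (0.658 × 6.28 − 0.0707) − 1] = 100.2 / 21.74 = 4.609 mg/L.
Y_obs = Y / (1 + k_d θ_c) = 0.658 / (1 + 0.0707 × 5.60) = 0.658 / 1.396 = 0.4714.
Mass of BOD₅ removed per day: Q(S₀ − S) = 1510 × 1925 g/m³ = 2907 kg/d.
Biomass produced: P_X = Y_obs·Q·ΔS = 0.4714 × 2907 ≈ 1370 kg VSS/d.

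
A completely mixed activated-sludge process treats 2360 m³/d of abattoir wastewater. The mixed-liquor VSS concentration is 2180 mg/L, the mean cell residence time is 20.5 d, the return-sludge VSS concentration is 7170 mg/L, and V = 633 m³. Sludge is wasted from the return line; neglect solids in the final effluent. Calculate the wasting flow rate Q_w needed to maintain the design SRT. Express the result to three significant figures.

Q_w ≈ 9.39 m³/d

θ_c = V·X/(Q_w·X_r) when wasting from the recycle, so Q_w = V·X/(θ_c·X_r) = 633.0 × 2180 / (20.5 × 7170) = 9.388 m³/d.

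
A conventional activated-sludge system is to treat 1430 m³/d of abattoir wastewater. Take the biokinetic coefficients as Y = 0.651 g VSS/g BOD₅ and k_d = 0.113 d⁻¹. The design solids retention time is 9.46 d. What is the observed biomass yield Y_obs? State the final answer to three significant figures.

Y_obs = Y / (1 + k_d θ_c) = 0.651 / (1 + 0.113 × 9.46) = 0.651 / 2.069 = 0.3146.

Y_obs ≈ 0.315 g VSS/g BOD₅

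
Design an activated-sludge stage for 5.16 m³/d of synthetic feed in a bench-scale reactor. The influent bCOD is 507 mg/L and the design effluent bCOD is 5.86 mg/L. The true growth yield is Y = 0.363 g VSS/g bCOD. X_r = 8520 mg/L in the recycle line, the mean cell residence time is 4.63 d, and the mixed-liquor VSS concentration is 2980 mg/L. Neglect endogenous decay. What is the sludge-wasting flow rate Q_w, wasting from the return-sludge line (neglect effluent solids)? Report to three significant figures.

V·X = Y·Q·ΔS·θ_c gives V = 0.363 × 5.16 × (507 − 5.86) × 4.63 / 2980 = 1.458 m³.
Q_w = (V·X)/(θ_c X_r) = 1.458 × 2980 / (4.63 × 8520) = 0.1102 m³/d.

Q_w ≈ 0.110 m³/d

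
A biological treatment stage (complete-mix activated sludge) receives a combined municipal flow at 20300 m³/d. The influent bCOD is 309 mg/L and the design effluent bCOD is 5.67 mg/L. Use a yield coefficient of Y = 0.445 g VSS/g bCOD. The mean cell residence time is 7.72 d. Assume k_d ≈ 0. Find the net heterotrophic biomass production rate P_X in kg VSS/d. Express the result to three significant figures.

Since k_d ≈ 0, Y_obs = Y = 0.445 g VSS/g bCOD.
Mass of bCOD removed per day: Q(S₀ − S) = 20300 × 303.3 g/m³ = 6158 kg/d.
Biomass produced: P_X = Y_obs·Q·ΔS = 0.4450 × 6158 ≈ 2740 kg VSS/d.

P_X ≈ 2740 kg VSS/d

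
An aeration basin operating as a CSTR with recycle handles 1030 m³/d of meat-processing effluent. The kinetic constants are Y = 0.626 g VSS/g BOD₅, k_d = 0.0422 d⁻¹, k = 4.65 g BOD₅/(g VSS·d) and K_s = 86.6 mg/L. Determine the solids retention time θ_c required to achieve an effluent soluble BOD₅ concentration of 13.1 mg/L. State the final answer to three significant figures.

θ_c ≈ 2.94 d

Specific growth rate at S = 13.1 mg/L: μ = YkS/(K_s+S) = 0.626·4.65·13.1/(86.6+13.1) = 0.3825 d⁻¹.
θ_c = 1/(μ − k_d) = 1/(0.3825 − 0.0422) = 1/0.3403 = 2.939 d.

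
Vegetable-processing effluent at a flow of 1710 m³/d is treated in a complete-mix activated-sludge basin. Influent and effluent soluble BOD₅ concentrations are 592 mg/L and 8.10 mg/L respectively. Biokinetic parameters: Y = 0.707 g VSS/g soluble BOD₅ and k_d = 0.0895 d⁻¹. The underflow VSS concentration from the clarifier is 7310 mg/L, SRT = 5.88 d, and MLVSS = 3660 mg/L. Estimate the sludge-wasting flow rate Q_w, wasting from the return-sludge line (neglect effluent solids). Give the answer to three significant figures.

From the SRT design equation V = Y Q (S₀−S) θ_c / [X (1 + k_d θ_c)] = 0.707 × 1710 × (592 − 8.10) × 5.88 / [3660 × (1 + 0.0895 × 5.88)] = 4.15×10^6 / 5586 = 743.1 m³.
Q_w = (V·X)/(θ_c X_r) = 743.1 × 3660 / (5.88 × 7310) = 63.27 m³/d.

Q_w ≈ 63.3 m³/d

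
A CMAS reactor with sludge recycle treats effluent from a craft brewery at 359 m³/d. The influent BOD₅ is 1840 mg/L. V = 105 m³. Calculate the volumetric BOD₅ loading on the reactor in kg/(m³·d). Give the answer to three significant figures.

L_v = Q S₀ / V = 359 × 1840 × 10⁻³ / 105.0 = 6.291 kg/(m³·d).

L_v ≈ 6.29 kg BOD₅/(m³·d)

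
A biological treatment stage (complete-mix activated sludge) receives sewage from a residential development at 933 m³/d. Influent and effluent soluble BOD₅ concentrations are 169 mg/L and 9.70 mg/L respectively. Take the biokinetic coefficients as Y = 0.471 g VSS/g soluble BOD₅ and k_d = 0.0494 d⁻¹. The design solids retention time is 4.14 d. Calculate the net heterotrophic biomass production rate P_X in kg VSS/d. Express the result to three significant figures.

P_X ≈ 58.1 kg VSS/d

Observed yield with endogenous decay: Y_obs = Y / (1 + k_d·θ_c) = 0.471 / (1 + 0.0494 × 4.14) = 0.471 / 1.205 = 0.3910 g VSS/g soluble BOD₅.
Mass of soluble BOD₅ removed per day: Q(S₀ − S) = 933 × 159.3 g/m³ = 148.6 kg/d.
So the net sludge growth is P_X = 0.3910 × 148.6 = 58.12 kg VSS/d.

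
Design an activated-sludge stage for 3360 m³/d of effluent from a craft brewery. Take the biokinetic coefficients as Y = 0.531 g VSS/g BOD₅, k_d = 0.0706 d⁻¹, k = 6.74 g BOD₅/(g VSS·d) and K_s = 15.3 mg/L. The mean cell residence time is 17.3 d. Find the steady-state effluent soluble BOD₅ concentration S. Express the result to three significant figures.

From the Monod/SRT balance for a CMAS, S = K_s·(1+k_d θ_c)/[θ_c·(Y k − k_d) − 1] = 15.3 × (1 + 0.0706 × 17.3) / [17.3 × (0.531 × 6.74 − 0.0706) − 1] = 33.99 / 59.69 = 0.5694 mg/L.

S ≈ 0.569 mg/L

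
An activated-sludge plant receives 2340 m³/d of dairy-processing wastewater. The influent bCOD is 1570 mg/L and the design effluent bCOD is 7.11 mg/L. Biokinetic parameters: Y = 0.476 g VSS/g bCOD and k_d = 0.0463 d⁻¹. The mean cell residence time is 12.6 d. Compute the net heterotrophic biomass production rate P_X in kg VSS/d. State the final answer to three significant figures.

Observed yield with endogenous decay: Y_obs = Y / (1 + k_d·θ_c) = 0.476 / (1 + 0.0463 × 12.6) = 0.476 / 1.583 = 0.3006 g VSS/g bCOD.
Substrate removed = Q·(S₀ − S) = 2340 m³/d × (1570 − 7.11) g/m³ = 3.66×10^6 g/d = 3657 kg/d.
P_X = Y_obs · Q(S₀ − S) = 0.3006 × 3657 = 1099 kg VSS/d.

P_X ≈ 1100 kg VSS/d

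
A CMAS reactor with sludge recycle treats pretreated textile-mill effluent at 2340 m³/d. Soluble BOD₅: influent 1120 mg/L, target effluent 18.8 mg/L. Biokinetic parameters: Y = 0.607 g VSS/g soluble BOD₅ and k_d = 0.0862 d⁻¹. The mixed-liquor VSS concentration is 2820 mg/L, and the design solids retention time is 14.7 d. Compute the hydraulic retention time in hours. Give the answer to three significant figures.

Rearranging the biomass balance for a CMAS with decay, V = Y·Q·ΔS·θ_c / [X·(1+k_d θ_c)] = 0.607 × 2340 × (1120 − 18.8) × 14.7 / [2820 × (1 + 0.0862 × 14.7)] = 2.3×10^7 / 6393 = 3596 m³.
Hydraulic retention time τ = V/Q = 3596 / 2340 = 1.537 d = 36.89 h.

τ ≈ 36.9 h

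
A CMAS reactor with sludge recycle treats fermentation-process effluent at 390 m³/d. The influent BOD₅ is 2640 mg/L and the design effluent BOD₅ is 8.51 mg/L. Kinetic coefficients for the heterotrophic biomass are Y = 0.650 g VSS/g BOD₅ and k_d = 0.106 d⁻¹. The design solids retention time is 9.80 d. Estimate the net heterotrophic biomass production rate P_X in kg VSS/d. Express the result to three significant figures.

P_X ≈ 327 kg VSS/d

Observed yield with endogenous decay: Y_obs = Y / (1 + k_d·θ_c) = 0.650 / (1 + 0.106 × 9.80) = 0.650 / 2.039 = 0.3188 g VSS/g BOD₅.
Substrate removed = Q·(S₀ − S) = 390 m³/d × (2640 − 8.51) g/m³ = 1.03×10^6 g/d = 1026 kg/d.
Biomass produced: P_X = Y_obs·Q·ΔS = 0.3188 × 1026 ≈ 327.2 kg VSS/d.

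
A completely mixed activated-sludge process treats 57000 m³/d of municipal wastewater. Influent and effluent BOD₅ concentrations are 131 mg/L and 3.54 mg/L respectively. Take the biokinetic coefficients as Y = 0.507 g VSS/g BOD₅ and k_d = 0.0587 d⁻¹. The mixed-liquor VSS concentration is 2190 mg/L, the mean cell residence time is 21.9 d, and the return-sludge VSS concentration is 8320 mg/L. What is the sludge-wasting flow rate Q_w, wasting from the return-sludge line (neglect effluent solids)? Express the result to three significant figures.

Steady-state biomass mass balance: V·X·(1 + k_d·θ_c) = Y·Q·(S₀ − S)·θ_c, so V = 0.507 × 57000 × (131 − 3.54) × 21.9 / [2190 × (1 + 0.0587 × 21.9)] = 8.07×10^7 / 5005 = 16116 m³.
Q_w = (V·X)/(θ_c X_r) = 16116 × 2190 / (21.9 × 8320) = 193.7 m³/d.

Q_w ≈ 194 m³/d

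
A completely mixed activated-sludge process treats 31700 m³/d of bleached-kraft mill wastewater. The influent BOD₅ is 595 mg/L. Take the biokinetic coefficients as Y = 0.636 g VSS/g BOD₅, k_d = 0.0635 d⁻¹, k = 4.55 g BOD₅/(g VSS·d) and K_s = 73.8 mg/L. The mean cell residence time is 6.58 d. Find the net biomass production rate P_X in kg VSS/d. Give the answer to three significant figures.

P_X ≈ 8380 kg VSS/d

From the Monod/SRT balance for a CMAS, S = K_s·(1+k_d θ_c)/[θ_c·(Y k − k_d) − 1] = 73.8 × (1 + 0.0635 × 6.58) / [6.58 × (0.636 × 4.55 − 0.0635) − 1] = 104.6 / 17.62 = 5.937 mg/L.
Observed yield with endogenous decay: Y_obs = Y / (1 + k_d·θ_c) = 0.636 / (1 + 0.0635 × 6.58) = 0.636 / 1.418 = 0.4486 g VSS/g BOD₅.
ΔS = 595 − 5.94 = 589.1 mg/L, so the substrate removal rate is 31700 × 589.1/1000 = 18673 kg BOD₅/d.
Biomass produced: P_X = Y_obs·Q·ΔS = 0.4486 × 18673 ≈ 8376 kg VSS/d.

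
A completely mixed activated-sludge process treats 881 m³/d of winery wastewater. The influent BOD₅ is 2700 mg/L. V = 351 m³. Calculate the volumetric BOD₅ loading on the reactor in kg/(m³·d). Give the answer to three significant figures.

L_v = Q S₀ / V = 881 × 2700 × 10⁻³ / 351.0 = 6.777 kg/(m³·d).

L_v ≈ 6.78 kg BOD₅/(m³·d)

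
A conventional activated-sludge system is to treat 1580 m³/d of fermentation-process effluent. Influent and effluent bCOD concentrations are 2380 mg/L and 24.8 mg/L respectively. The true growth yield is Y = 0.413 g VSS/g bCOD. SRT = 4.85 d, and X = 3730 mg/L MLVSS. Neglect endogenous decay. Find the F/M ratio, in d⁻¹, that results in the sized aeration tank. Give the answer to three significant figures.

F/M ≈ 0.504 d⁻¹

Biomass mass balance (decay neglected): V·X = Y·Q·(S₀ − S)·θ_c, so V = 0.413 × 1580 × (2380 − 24.8) × 4.85 / 3730 = 1998 m³.
F/M = Q·S₀ / (V·X) = 1580 × 2380 / (1998 × 3730) = 0.5045 g bCOD·(g VSS·d)⁻¹.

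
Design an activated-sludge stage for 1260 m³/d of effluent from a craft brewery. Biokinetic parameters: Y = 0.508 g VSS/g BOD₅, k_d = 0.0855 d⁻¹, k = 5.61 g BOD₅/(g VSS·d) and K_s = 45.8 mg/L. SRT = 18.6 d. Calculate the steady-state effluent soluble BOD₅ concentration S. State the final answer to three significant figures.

S ≈ 2.35 mg/L

From the Monod/SRT balance for a CMAS, S = K_s·(1+k_d θ_c)/[θ_c·(Y k − k_d) − 1] = 45.8 × (1 + 0.0855 × 18.6) / [18.6 × (0.508 × 5.61 − 0.0855) − 1] = 118.6 / 50.42 = 2.353 mg/L.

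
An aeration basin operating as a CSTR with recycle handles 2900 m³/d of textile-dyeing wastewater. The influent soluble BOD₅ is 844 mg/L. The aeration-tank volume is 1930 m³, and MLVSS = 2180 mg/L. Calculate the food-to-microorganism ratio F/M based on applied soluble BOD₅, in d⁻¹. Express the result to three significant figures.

F/M ≈ 0.582 d⁻¹

Food-to-microorganism ratio F/M = Q S₀ / (V X) = 2900 × 844 / (1930 × 2180) = 0.5817 d⁻¹.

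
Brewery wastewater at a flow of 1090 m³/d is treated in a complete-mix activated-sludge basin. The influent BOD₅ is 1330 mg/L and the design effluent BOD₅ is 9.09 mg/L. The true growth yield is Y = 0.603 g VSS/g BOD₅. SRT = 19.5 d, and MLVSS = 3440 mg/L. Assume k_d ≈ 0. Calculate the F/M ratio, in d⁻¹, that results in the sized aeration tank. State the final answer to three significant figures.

F/M ≈ 0.0856 d⁻¹

V·X = Y·Q·ΔS·θ_c gives V = 0.603 × 1090 × (1330 − 9.09) × 19.5 / 3440 = 4921 m³.
F/M = Q·S₀ / (V·X) = 1090 × 1330 / (4921 × 3440) = 0.08563 g BOD₅·(g VSS·d)⁻¹.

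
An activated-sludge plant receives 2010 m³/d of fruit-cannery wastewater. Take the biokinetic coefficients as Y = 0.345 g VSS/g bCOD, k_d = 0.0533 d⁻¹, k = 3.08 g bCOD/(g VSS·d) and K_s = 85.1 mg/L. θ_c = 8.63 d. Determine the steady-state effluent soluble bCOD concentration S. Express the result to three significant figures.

From the Monod/SRT balance for a CMAS, S = K_s·(1+k_d θ_c)/[θ_c·(Y k − k_d) − 1] = 85.1 × (1 + 0.0533 × 8.63) / [8.63 × (0.345 × 3.08 − 0.0533) − 1] = 124.2 / 7.710 = 16.11 mg/L.

S ≈ 16.1 mg/L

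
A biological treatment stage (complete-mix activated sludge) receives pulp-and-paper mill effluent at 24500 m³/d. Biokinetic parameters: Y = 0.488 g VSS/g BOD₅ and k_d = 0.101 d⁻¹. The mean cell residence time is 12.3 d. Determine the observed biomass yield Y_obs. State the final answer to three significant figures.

Correct the yield for decay: Y_obs = Y/(1 + k_d θ_c) = 0.488 / (1 + 0.101 × 12.3) = 0.488 / 2.242 = 0.2176.

Y_obs ≈ 0.218 g VSS/g BOD₅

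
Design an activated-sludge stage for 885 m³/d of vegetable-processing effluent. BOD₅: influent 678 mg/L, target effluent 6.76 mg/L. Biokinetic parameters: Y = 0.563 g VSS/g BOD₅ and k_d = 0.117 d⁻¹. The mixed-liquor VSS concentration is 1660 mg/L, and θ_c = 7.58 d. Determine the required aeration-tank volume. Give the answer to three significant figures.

From the SRT design equation V = Y Q (S₀−S) θ_c / [X (1 + k_d θ_c)] = 0.563 × 885 × (678 − 6.76) × 7.58 / [1660 × (1 + 0.117 × 7.58)] = 2.54×10^6 / 3132 = 809.4 m³.

V ≈ 809 m³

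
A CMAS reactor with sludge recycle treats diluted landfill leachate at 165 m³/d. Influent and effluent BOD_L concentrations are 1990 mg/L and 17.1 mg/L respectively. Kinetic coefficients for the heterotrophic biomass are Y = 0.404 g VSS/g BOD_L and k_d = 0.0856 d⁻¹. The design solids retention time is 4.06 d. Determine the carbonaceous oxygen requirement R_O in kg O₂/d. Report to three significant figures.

R_O ≈ 187 kg O₂/d

Correct the yield for decay: Y_obs = Y/(1 + k_d θ_c) = 0.404 / (1 + 0.0856 × 4.06) = 0.404 / 1.348 = 0.2998.
Q·(S₀ − S) = 165 × (1990 − 17.1) × 10⁻³ = 325.5 kg/d removed.
Biomass synthesised: P_X = Y_obs × 325.5 = 97.60 kg VSS/d.
R_O = Q·ΔS − 1.42 P_X = 325.5 − 138.6 = 186.9 kg O₂/d.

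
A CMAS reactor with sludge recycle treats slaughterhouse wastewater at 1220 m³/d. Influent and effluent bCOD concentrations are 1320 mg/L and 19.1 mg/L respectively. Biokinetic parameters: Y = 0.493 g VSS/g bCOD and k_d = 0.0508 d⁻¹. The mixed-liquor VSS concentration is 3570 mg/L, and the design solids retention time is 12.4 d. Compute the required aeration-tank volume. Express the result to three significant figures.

V ≈ 1670 m³

From the SRT design equation V = Y Q (S₀−S) θ_c / [X (1 + k_d θ_c)] = 0.493 × 1220 × (1320 − 19.1) × 12.4 / [3570 × (1 + 0.0508 × 12.4)] = 9.7×10^6 / 5819 = 1667 m³.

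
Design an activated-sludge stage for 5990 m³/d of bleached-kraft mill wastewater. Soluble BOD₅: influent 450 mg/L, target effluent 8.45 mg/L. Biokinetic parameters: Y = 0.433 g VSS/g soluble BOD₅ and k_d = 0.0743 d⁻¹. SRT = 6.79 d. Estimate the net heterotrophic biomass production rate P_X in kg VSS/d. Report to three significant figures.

P_X ≈ 761 kg VSS/d

The observed yield is Y_obs = Y/(1 + k_d·θ_c) = 0.433 / (1 + 0.0743 × 6.79) = 0.433 / 1.504 = 0.2878 g VSS per g soluble BOD₅ removed.
Q·(S₀ − S) = 5990 × (450 − 8.45) × 10⁻³ = 2645 kg/d removed.
Net biomass production P_X = Y_obs × Q·(S₀ − S) = 0.2878 × 2645 = 761.2 kg VSS/d.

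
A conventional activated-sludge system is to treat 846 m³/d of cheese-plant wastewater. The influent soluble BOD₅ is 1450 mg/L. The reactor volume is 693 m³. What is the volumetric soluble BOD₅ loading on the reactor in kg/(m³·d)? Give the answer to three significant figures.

Volumetric loading L_v = Q·S₀ / V = 846 × 1450 g/m³ / 693.0 m³ = 1770 g/(m³·d) = 1.770 kg soluble BOD₅/(m³·d).

L_v ≈ 1.77 kg soluble BOD₅/(m³·d)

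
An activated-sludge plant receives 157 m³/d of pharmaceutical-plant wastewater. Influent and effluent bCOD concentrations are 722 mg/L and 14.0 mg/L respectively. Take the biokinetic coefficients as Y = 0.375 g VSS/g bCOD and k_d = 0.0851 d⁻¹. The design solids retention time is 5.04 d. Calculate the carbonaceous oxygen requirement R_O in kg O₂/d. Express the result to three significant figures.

R_O ≈ 69.7 kg O₂/d

Correct the yield for decay: Y_obs = Y/(1 + k_d θ_c) = 0.375 / (1 + 0.0851 × 5.04) = 0.375 / 1.429 = 0.2624.
Mass of bCOD removed per day: Q(S₀ − S) = 157 × 708.0 g/m³ = 111.2 kg/d.
Net sludge production P_X = 0.2624 × 111.2 = 29.17 kg VSS/d.
Carbonaceous O₂ demand = substrate oxidised − cell-mass equivalent = 111.2 − 1.42 × 29.17 = 69.73 kg O₂/d.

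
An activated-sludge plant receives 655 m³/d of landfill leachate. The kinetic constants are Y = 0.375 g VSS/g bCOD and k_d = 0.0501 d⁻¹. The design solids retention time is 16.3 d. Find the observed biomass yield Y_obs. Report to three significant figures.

Y_obs = Y / (1 + k_d θ_c) = 0.375 / (1 + 0.0501 × 16.3) = 0.375 / 1.817 = 0.2064.

Y_obs ≈ 0.206 g VSS/g bCOD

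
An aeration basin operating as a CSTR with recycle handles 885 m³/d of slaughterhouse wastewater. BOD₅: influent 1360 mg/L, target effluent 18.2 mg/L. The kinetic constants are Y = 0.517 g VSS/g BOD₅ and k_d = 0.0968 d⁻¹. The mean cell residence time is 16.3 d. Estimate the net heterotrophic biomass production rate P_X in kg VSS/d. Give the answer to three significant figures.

P_X ≈ 238 kg VSS/d

Correct the yield for decay: Y_obs = Y/(1 + k_d θ_c) = 0.517 / (1 + 0.0968 × 16.3) = 0.517 / 2.578 = 0.2006.
Q·(S₀ − S) = 885 × (1360 − 18.2) × 10⁻³ = 1187 kg/d removed.
P_X = Y_obs · Q(S₀ − S) = 0.2006 × 1187 = 238.2 kg VSS/d.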